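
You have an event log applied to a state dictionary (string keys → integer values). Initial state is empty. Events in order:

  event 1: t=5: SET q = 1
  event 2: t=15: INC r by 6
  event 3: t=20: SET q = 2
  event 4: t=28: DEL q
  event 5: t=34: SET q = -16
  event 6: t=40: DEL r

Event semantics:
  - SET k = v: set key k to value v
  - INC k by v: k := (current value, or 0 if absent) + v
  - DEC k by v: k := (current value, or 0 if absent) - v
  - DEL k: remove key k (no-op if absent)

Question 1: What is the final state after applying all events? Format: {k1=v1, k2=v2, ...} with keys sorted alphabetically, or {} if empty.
Answer: {q=-16}

Derivation:
  after event 1 (t=5: SET q = 1): {q=1}
  after event 2 (t=15: INC r by 6): {q=1, r=6}
  after event 3 (t=20: SET q = 2): {q=2, r=6}
  after event 4 (t=28: DEL q): {r=6}
  after event 5 (t=34: SET q = -16): {q=-16, r=6}
  after event 6 (t=40: DEL r): {q=-16}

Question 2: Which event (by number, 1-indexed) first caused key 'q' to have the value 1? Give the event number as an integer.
Looking for first event where q becomes 1:
  event 1: q (absent) -> 1  <-- first match

Answer: 1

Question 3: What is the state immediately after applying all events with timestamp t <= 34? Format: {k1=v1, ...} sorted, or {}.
Apply events with t <= 34 (5 events):
  after event 1 (t=5: SET q = 1): {q=1}
  after event 2 (t=15: INC r by 6): {q=1, r=6}
  after event 3 (t=20: SET q = 2): {q=2, r=6}
  after event 4 (t=28: DEL q): {r=6}
  after event 5 (t=34: SET q = -16): {q=-16, r=6}

Answer: {q=-16, r=6}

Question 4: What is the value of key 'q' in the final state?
Track key 'q' through all 6 events:
  event 1 (t=5: SET q = 1): q (absent) -> 1
  event 2 (t=15: INC r by 6): q unchanged
  event 3 (t=20: SET q = 2): q 1 -> 2
  event 4 (t=28: DEL q): q 2 -> (absent)
  event 5 (t=34: SET q = -16): q (absent) -> -16
  event 6 (t=40: DEL r): q unchanged
Final: q = -16

Answer: -16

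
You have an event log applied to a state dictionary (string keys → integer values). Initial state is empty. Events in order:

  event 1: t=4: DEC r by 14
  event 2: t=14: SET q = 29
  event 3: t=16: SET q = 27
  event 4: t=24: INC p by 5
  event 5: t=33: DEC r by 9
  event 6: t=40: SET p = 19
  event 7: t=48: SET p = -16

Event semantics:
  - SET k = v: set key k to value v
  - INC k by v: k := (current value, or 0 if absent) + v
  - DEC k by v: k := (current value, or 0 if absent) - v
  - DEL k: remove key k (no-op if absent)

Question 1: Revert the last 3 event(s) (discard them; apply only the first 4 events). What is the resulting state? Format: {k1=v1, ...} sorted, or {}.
Keep first 4 events (discard last 3):
  after event 1 (t=4: DEC r by 14): {r=-14}
  after event 2 (t=14: SET q = 29): {q=29, r=-14}
  after event 3 (t=16: SET q = 27): {q=27, r=-14}
  after event 4 (t=24: INC p by 5): {p=5, q=27, r=-14}

Answer: {p=5, q=27, r=-14}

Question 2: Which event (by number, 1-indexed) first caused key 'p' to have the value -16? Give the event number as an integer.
Looking for first event where p becomes -16:
  event 4: p = 5
  event 5: p = 5
  event 6: p = 19
  event 7: p 19 -> -16  <-- first match

Answer: 7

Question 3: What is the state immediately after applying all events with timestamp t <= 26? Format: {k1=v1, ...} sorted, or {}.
Answer: {p=5, q=27, r=-14}

Derivation:
Apply events with t <= 26 (4 events):
  after event 1 (t=4: DEC r by 14): {r=-14}
  after event 2 (t=14: SET q = 29): {q=29, r=-14}
  after event 3 (t=16: SET q = 27): {q=27, r=-14}
  after event 4 (t=24: INC p by 5): {p=5, q=27, r=-14}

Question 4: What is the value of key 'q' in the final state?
Track key 'q' through all 7 events:
  event 1 (t=4: DEC r by 14): q unchanged
  event 2 (t=14: SET q = 29): q (absent) -> 29
  event 3 (t=16: SET q = 27): q 29 -> 27
  event 4 (t=24: INC p by 5): q unchanged
  event 5 (t=33: DEC r by 9): q unchanged
  event 6 (t=40: SET p = 19): q unchanged
  event 7 (t=48: SET p = -16): q unchanged
Final: q = 27

Answer: 27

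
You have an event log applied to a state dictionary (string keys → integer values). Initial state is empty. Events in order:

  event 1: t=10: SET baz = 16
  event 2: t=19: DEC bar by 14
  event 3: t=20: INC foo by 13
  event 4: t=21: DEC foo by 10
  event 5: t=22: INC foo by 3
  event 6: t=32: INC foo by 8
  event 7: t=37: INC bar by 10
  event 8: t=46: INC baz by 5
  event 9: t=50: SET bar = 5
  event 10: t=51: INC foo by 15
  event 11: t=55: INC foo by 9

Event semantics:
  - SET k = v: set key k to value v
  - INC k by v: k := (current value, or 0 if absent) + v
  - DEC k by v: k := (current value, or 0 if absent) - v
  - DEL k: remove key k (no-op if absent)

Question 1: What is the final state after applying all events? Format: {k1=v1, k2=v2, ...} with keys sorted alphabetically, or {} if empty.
  after event 1 (t=10: SET baz = 16): {baz=16}
  after event 2 (t=19: DEC bar by 14): {bar=-14, baz=16}
  after event 3 (t=20: INC foo by 13): {bar=-14, baz=16, foo=13}
  after event 4 (t=21: DEC foo by 10): {bar=-14, baz=16, foo=3}
  after event 5 (t=22: INC foo by 3): {bar=-14, baz=16, foo=6}
  after event 6 (t=32: INC foo by 8): {bar=-14, baz=16, foo=14}
  after event 7 (t=37: INC bar by 10): {bar=-4, baz=16, foo=14}
  after event 8 (t=46: INC baz by 5): {bar=-4, baz=21, foo=14}
  after event 9 (t=50: SET bar = 5): {bar=5, baz=21, foo=14}
  after event 10 (t=51: INC foo by 15): {bar=5, baz=21, foo=29}
  after event 11 (t=55: INC foo by 9): {bar=5, baz=21, foo=38}

Answer: {bar=5, baz=21, foo=38}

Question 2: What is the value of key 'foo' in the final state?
Track key 'foo' through all 11 events:
  event 1 (t=10: SET baz = 16): foo unchanged
  event 2 (t=19: DEC bar by 14): foo unchanged
  event 3 (t=20: INC foo by 13): foo (absent) -> 13
  event 4 (t=21: DEC foo by 10): foo 13 -> 3
  event 5 (t=22: INC foo by 3): foo 3 -> 6
  event 6 (t=32: INC foo by 8): foo 6 -> 14
  event 7 (t=37: INC bar by 10): foo unchanged
  event 8 (t=46: INC baz by 5): foo unchanged
  event 9 (t=50: SET bar = 5): foo unchanged
  event 10 (t=51: INC foo by 15): foo 14 -> 29
  event 11 (t=55: INC foo by 9): foo 29 -> 38
Final: foo = 38

Answer: 38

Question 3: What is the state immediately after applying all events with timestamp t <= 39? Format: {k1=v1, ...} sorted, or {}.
Answer: {bar=-4, baz=16, foo=14}

Derivation:
Apply events with t <= 39 (7 events):
  after event 1 (t=10: SET baz = 16): {baz=16}
  after event 2 (t=19: DEC bar by 14): {bar=-14, baz=16}
  after event 3 (t=20: INC foo by 13): {bar=-14, baz=16, foo=13}
  after event 4 (t=21: DEC foo by 10): {bar=-14, baz=16, foo=3}
  after event 5 (t=22: INC foo by 3): {bar=-14, baz=16, foo=6}
  after event 6 (t=32: INC foo by 8): {bar=-14, baz=16, foo=14}
  after event 7 (t=37: INC bar by 10): {bar=-4, baz=16, foo=14}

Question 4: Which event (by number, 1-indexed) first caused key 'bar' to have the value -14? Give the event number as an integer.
Looking for first event where bar becomes -14:
  event 2: bar (absent) -> -14  <-- first match

Answer: 2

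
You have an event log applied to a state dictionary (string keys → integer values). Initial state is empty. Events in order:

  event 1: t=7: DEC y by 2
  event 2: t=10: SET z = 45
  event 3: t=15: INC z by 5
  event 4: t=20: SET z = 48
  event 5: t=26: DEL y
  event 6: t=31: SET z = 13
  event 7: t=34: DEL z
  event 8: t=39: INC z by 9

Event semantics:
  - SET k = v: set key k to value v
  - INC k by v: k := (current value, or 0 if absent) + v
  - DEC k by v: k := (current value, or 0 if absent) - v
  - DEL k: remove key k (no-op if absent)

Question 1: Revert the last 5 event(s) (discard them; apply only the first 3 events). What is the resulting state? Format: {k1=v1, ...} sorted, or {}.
Keep first 3 events (discard last 5):
  after event 1 (t=7: DEC y by 2): {y=-2}
  after event 2 (t=10: SET z = 45): {y=-2, z=45}
  after event 3 (t=15: INC z by 5): {y=-2, z=50}

Answer: {y=-2, z=50}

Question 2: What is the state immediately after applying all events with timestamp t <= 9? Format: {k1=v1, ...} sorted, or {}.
Answer: {y=-2}

Derivation:
Apply events with t <= 9 (1 events):
  after event 1 (t=7: DEC y by 2): {y=-2}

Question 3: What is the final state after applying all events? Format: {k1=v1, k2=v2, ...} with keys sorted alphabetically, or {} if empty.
  after event 1 (t=7: DEC y by 2): {y=-2}
  after event 2 (t=10: SET z = 45): {y=-2, z=45}
  after event 3 (t=15: INC z by 5): {y=-2, z=50}
  after event 4 (t=20: SET z = 48): {y=-2, z=48}
  after event 5 (t=26: DEL y): {z=48}
  after event 6 (t=31: SET z = 13): {z=13}
  after event 7 (t=34: DEL z): {}
  after event 8 (t=39: INC z by 9): {z=9}

Answer: {z=9}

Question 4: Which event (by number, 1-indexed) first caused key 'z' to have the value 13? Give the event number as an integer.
Answer: 6

Derivation:
Looking for first event where z becomes 13:
  event 2: z = 45
  event 3: z = 50
  event 4: z = 48
  event 5: z = 48
  event 6: z 48 -> 13  <-- first match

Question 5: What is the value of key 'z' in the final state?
Track key 'z' through all 8 events:
  event 1 (t=7: DEC y by 2): z unchanged
  event 2 (t=10: SET z = 45): z (absent) -> 45
  event 3 (t=15: INC z by 5): z 45 -> 50
  event 4 (t=20: SET z = 48): z 50 -> 48
  event 5 (t=26: DEL y): z unchanged
  event 6 (t=31: SET z = 13): z 48 -> 13
  event 7 (t=34: DEL z): z 13 -> (absent)
  event 8 (t=39: INC z by 9): z (absent) -> 9
Final: z = 9

Answer: 9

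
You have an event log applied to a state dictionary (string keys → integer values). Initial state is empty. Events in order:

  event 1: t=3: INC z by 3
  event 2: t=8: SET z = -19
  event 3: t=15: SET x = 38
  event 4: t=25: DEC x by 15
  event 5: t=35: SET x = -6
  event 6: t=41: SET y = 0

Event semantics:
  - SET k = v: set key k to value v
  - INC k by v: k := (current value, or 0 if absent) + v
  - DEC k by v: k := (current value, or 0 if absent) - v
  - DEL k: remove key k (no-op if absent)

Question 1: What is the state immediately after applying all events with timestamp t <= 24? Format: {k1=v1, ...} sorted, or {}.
Answer: {x=38, z=-19}

Derivation:
Apply events with t <= 24 (3 events):
  after event 1 (t=3: INC z by 3): {z=3}
  after event 2 (t=8: SET z = -19): {z=-19}
  after event 3 (t=15: SET x = 38): {x=38, z=-19}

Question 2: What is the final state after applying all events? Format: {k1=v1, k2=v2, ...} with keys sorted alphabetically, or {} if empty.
  after event 1 (t=3: INC z by 3): {z=3}
  after event 2 (t=8: SET z = -19): {z=-19}
  after event 3 (t=15: SET x = 38): {x=38, z=-19}
  after event 4 (t=25: DEC x by 15): {x=23, z=-19}
  after event 5 (t=35: SET x = -6): {x=-6, z=-19}
  after event 6 (t=41: SET y = 0): {x=-6, y=0, z=-19}

Answer: {x=-6, y=0, z=-19}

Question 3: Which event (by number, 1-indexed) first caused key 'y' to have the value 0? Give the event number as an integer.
Answer: 6

Derivation:
Looking for first event where y becomes 0:
  event 6: y (absent) -> 0  <-- first match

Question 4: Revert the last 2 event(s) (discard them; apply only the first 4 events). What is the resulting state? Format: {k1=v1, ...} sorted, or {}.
Answer: {x=23, z=-19}

Derivation:
Keep first 4 events (discard last 2):
  after event 1 (t=3: INC z by 3): {z=3}
  after event 2 (t=8: SET z = -19): {z=-19}
  after event 3 (t=15: SET x = 38): {x=38, z=-19}
  after event 4 (t=25: DEC x by 15): {x=23, z=-19}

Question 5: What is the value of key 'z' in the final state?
Track key 'z' through all 6 events:
  event 1 (t=3: INC z by 3): z (absent) -> 3
  event 2 (t=8: SET z = -19): z 3 -> -19
  event 3 (t=15: SET x = 38): z unchanged
  event 4 (t=25: DEC x by 15): z unchanged
  event 5 (t=35: SET x = -6): z unchanged
  event 6 (t=41: SET y = 0): z unchanged
Final: z = -19

Answer: -19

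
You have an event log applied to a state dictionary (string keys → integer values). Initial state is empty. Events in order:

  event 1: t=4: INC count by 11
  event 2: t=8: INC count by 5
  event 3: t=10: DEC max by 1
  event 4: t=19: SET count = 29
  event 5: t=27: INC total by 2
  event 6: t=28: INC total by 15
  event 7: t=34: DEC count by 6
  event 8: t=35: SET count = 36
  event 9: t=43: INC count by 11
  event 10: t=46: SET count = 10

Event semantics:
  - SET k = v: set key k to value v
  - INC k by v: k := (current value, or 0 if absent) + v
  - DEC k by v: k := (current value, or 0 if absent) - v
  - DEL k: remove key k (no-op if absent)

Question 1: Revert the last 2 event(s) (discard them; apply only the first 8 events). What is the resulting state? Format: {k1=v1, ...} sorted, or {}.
Answer: {count=36, max=-1, total=17}

Derivation:
Keep first 8 events (discard last 2):
  after event 1 (t=4: INC count by 11): {count=11}
  after event 2 (t=8: INC count by 5): {count=16}
  after event 3 (t=10: DEC max by 1): {count=16, max=-1}
  after event 4 (t=19: SET count = 29): {count=29, max=-1}
  after event 5 (t=27: INC total by 2): {count=29, max=-1, total=2}
  after event 6 (t=28: INC total by 15): {count=29, max=-1, total=17}
  after event 7 (t=34: DEC count by 6): {count=23, max=-1, total=17}
  after event 8 (t=35: SET count = 36): {count=36, max=-1, total=17}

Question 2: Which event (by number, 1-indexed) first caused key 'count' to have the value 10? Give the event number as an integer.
Looking for first event where count becomes 10:
  event 1: count = 11
  event 2: count = 16
  event 3: count = 16
  event 4: count = 29
  event 5: count = 29
  event 6: count = 29
  event 7: count = 23
  event 8: count = 36
  event 9: count = 47
  event 10: count 47 -> 10  <-- first match

Answer: 10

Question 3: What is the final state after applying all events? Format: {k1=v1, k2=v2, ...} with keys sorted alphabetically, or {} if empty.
  after event 1 (t=4: INC count by 11): {count=11}
  after event 2 (t=8: INC count by 5): {count=16}
  after event 3 (t=10: DEC max by 1): {count=16, max=-1}
  after event 4 (t=19: SET count = 29): {count=29, max=-1}
  after event 5 (t=27: INC total by 2): {count=29, max=-1, total=2}
  after event 6 (t=28: INC total by 15): {count=29, max=-1, total=17}
  after event 7 (t=34: DEC count by 6): {count=23, max=-1, total=17}
  after event 8 (t=35: SET count = 36): {count=36, max=-1, total=17}
  after event 9 (t=43: INC count by 11): {count=47, max=-1, total=17}
  after event 10 (t=46: SET count = 10): {count=10, max=-1, total=17}

Answer: {count=10, max=-1, total=17}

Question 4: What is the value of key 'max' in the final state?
Answer: -1

Derivation:
Track key 'max' through all 10 events:
  event 1 (t=4: INC count by 11): max unchanged
  event 2 (t=8: INC count by 5): max unchanged
  event 3 (t=10: DEC max by 1): max (absent) -> -1
  event 4 (t=19: SET count = 29): max unchanged
  event 5 (t=27: INC total by 2): max unchanged
  event 6 (t=28: INC total by 15): max unchanged
  event 7 (t=34: DEC count by 6): max unchanged
  event 8 (t=35: SET count = 36): max unchanged
  event 9 (t=43: INC count by 11): max unchanged
  event 10 (t=46: SET count = 10): max unchanged
Final: max = -1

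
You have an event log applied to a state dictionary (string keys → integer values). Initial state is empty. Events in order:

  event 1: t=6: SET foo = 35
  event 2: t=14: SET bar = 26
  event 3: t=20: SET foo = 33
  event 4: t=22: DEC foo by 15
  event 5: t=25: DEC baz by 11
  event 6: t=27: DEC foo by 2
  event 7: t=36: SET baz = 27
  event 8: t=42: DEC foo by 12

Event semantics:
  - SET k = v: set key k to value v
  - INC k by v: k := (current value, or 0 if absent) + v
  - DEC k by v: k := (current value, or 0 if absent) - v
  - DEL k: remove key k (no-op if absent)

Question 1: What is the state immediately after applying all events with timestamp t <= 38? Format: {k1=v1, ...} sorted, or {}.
Answer: {bar=26, baz=27, foo=16}

Derivation:
Apply events with t <= 38 (7 events):
  after event 1 (t=6: SET foo = 35): {foo=35}
  after event 2 (t=14: SET bar = 26): {bar=26, foo=35}
  after event 3 (t=20: SET foo = 33): {bar=26, foo=33}
  after event 4 (t=22: DEC foo by 15): {bar=26, foo=18}
  after event 5 (t=25: DEC baz by 11): {bar=26, baz=-11, foo=18}
  after event 6 (t=27: DEC foo by 2): {bar=26, baz=-11, foo=16}
  after event 7 (t=36: SET baz = 27): {bar=26, baz=27, foo=16}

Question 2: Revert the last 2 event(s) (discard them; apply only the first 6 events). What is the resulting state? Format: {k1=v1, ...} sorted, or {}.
Keep first 6 events (discard last 2):
  after event 1 (t=6: SET foo = 35): {foo=35}
  after event 2 (t=14: SET bar = 26): {bar=26, foo=35}
  after event 3 (t=20: SET foo = 33): {bar=26, foo=33}
  after event 4 (t=22: DEC foo by 15): {bar=26, foo=18}
  after event 5 (t=25: DEC baz by 11): {bar=26, baz=-11, foo=18}
  after event 6 (t=27: DEC foo by 2): {bar=26, baz=-11, foo=16}

Answer: {bar=26, baz=-11, foo=16}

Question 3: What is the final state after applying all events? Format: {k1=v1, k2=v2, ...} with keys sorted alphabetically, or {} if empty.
Answer: {bar=26, baz=27, foo=4}

Derivation:
  after event 1 (t=6: SET foo = 35): {foo=35}
  after event 2 (t=14: SET bar = 26): {bar=26, foo=35}
  after event 3 (t=20: SET foo = 33): {bar=26, foo=33}
  after event 4 (t=22: DEC foo by 15): {bar=26, foo=18}
  after event 5 (t=25: DEC baz by 11): {bar=26, baz=-11, foo=18}
  after event 6 (t=27: DEC foo by 2): {bar=26, baz=-11, foo=16}
  after event 7 (t=36: SET baz = 27): {bar=26, baz=27, foo=16}
  after event 8 (t=42: DEC foo by 12): {bar=26, baz=27, foo=4}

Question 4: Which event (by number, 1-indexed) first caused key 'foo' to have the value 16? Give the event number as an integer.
Looking for first event where foo becomes 16:
  event 1: foo = 35
  event 2: foo = 35
  event 3: foo = 33
  event 4: foo = 18
  event 5: foo = 18
  event 6: foo 18 -> 16  <-- first match

Answer: 6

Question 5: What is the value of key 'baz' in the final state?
Track key 'baz' through all 8 events:
  event 1 (t=6: SET foo = 35): baz unchanged
  event 2 (t=14: SET bar = 26): baz unchanged
  event 3 (t=20: SET foo = 33): baz unchanged
  event 4 (t=22: DEC foo by 15): baz unchanged
  event 5 (t=25: DEC baz by 11): baz (absent) -> -11
  event 6 (t=27: DEC foo by 2): baz unchanged
  event 7 (t=36: SET baz = 27): baz -11 -> 27
  event 8 (t=42: DEC foo by 12): baz unchanged
Final: baz = 27

Answer: 27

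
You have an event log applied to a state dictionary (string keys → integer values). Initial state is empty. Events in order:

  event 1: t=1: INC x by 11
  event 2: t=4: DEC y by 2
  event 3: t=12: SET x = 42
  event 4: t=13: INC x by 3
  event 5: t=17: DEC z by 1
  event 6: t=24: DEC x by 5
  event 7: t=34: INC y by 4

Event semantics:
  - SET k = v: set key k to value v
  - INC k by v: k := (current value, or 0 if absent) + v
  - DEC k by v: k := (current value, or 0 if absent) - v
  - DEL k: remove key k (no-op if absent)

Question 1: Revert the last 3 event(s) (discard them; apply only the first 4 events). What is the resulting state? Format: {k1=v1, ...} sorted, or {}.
Keep first 4 events (discard last 3):
  after event 1 (t=1: INC x by 11): {x=11}
  after event 2 (t=4: DEC y by 2): {x=11, y=-2}
  after event 3 (t=12: SET x = 42): {x=42, y=-2}
  after event 4 (t=13: INC x by 3): {x=45, y=-2}

Answer: {x=45, y=-2}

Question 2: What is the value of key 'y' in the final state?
Track key 'y' through all 7 events:
  event 1 (t=1: INC x by 11): y unchanged
  event 2 (t=4: DEC y by 2): y (absent) -> -2
  event 3 (t=12: SET x = 42): y unchanged
  event 4 (t=13: INC x by 3): y unchanged
  event 5 (t=17: DEC z by 1): y unchanged
  event 6 (t=24: DEC x by 5): y unchanged
  event 7 (t=34: INC y by 4): y -2 -> 2
Final: y = 2

Answer: 2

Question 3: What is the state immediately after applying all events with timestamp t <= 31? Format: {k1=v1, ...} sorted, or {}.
Apply events with t <= 31 (6 events):
  after event 1 (t=1: INC x by 11): {x=11}
  after event 2 (t=4: DEC y by 2): {x=11, y=-2}
  after event 3 (t=12: SET x = 42): {x=42, y=-2}
  after event 4 (t=13: INC x by 3): {x=45, y=-2}
  after event 5 (t=17: DEC z by 1): {x=45, y=-2, z=-1}
  after event 6 (t=24: DEC x by 5): {x=40, y=-2, z=-1}

Answer: {x=40, y=-2, z=-1}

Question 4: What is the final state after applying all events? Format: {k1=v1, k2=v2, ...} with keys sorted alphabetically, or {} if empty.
  after event 1 (t=1: INC x by 11): {x=11}
  after event 2 (t=4: DEC y by 2): {x=11, y=-2}
  after event 3 (t=12: SET x = 42): {x=42, y=-2}
  after event 4 (t=13: INC x by 3): {x=45, y=-2}
  after event 5 (t=17: DEC z by 1): {x=45, y=-2, z=-1}
  after event 6 (t=24: DEC x by 5): {x=40, y=-2, z=-1}
  after event 7 (t=34: INC y by 4): {x=40, y=2, z=-1}

Answer: {x=40, y=2, z=-1}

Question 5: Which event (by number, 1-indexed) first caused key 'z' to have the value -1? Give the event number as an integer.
Answer: 5

Derivation:
Looking for first event where z becomes -1:
  event 5: z (absent) -> -1  <-- first match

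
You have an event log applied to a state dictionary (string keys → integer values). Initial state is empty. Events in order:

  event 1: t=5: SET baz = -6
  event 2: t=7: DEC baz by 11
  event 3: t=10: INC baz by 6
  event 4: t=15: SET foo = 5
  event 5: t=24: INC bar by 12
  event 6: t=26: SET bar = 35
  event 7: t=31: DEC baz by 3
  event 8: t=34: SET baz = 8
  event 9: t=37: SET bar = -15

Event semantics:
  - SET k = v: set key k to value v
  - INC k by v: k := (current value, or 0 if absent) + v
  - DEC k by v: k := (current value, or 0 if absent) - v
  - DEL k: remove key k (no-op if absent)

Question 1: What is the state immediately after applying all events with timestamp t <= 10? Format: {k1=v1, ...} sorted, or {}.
Apply events with t <= 10 (3 events):
  after event 1 (t=5: SET baz = -6): {baz=-6}
  after event 2 (t=7: DEC baz by 11): {baz=-17}
  after event 3 (t=10: INC baz by 6): {baz=-11}

Answer: {baz=-11}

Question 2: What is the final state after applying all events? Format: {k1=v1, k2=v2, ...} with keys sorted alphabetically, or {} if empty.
Answer: {bar=-15, baz=8, foo=5}

Derivation:
  after event 1 (t=5: SET baz = -6): {baz=-6}
  after event 2 (t=7: DEC baz by 11): {baz=-17}
  after event 3 (t=10: INC baz by 6): {baz=-11}
  after event 4 (t=15: SET foo = 5): {baz=-11, foo=5}
  after event 5 (t=24: INC bar by 12): {bar=12, baz=-11, foo=5}
  after event 6 (t=26: SET bar = 35): {bar=35, baz=-11, foo=5}
  after event 7 (t=31: DEC baz by 3): {bar=35, baz=-14, foo=5}
  after event 8 (t=34: SET baz = 8): {bar=35, baz=8, foo=5}
  after event 9 (t=37: SET bar = -15): {bar=-15, baz=8, foo=5}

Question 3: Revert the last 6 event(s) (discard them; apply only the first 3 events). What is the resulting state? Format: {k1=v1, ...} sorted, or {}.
Keep first 3 events (discard last 6):
  after event 1 (t=5: SET baz = -6): {baz=-6}
  after event 2 (t=7: DEC baz by 11): {baz=-17}
  after event 3 (t=10: INC baz by 6): {baz=-11}

Answer: {baz=-11}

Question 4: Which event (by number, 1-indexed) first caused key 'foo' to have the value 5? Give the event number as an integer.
Looking for first event where foo becomes 5:
  event 4: foo (absent) -> 5  <-- first match

Answer: 4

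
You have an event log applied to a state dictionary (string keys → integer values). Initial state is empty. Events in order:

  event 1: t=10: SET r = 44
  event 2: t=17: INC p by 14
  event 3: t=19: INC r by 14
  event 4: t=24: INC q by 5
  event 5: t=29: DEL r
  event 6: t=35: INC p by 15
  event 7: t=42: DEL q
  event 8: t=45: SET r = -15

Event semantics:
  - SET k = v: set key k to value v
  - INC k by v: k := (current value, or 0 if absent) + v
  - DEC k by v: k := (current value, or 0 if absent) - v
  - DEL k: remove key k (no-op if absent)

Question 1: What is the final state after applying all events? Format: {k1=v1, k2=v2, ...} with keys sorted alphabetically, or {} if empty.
  after event 1 (t=10: SET r = 44): {r=44}
  after event 2 (t=17: INC p by 14): {p=14, r=44}
  after event 3 (t=19: INC r by 14): {p=14, r=58}
  after event 4 (t=24: INC q by 5): {p=14, q=5, r=58}
  after event 5 (t=29: DEL r): {p=14, q=5}
  after event 6 (t=35: INC p by 15): {p=29, q=5}
  after event 7 (t=42: DEL q): {p=29}
  after event 8 (t=45: SET r = -15): {p=29, r=-15}

Answer: {p=29, r=-15}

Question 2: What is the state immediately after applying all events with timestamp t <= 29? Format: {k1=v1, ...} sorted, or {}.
Answer: {p=14, q=5}

Derivation:
Apply events with t <= 29 (5 events):
  after event 1 (t=10: SET r = 44): {r=44}
  after event 2 (t=17: INC p by 14): {p=14, r=44}
  after event 3 (t=19: INC r by 14): {p=14, r=58}
  after event 4 (t=24: INC q by 5): {p=14, q=5, r=58}
  after event 5 (t=29: DEL r): {p=14, q=5}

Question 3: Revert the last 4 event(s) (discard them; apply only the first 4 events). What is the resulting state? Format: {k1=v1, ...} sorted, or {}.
Answer: {p=14, q=5, r=58}

Derivation:
Keep first 4 events (discard last 4):
  after event 1 (t=10: SET r = 44): {r=44}
  after event 2 (t=17: INC p by 14): {p=14, r=44}
  after event 3 (t=19: INC r by 14): {p=14, r=58}
  after event 4 (t=24: INC q by 5): {p=14, q=5, r=58}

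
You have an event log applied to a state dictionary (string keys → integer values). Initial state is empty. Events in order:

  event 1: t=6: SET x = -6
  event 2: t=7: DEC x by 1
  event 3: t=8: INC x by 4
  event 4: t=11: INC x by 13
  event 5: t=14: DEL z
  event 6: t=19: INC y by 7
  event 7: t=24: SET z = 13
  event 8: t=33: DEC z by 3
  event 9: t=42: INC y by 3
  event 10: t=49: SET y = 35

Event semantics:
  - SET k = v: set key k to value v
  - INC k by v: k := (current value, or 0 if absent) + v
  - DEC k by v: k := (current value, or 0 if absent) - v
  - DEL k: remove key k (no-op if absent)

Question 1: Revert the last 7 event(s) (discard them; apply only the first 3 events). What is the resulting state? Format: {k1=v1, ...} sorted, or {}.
Keep first 3 events (discard last 7):
  after event 1 (t=6: SET x = -6): {x=-6}
  after event 2 (t=7: DEC x by 1): {x=-7}
  after event 3 (t=8: INC x by 4): {x=-3}

Answer: {x=-3}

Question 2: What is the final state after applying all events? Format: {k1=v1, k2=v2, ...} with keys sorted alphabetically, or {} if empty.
  after event 1 (t=6: SET x = -6): {x=-6}
  after event 2 (t=7: DEC x by 1): {x=-7}
  after event 3 (t=8: INC x by 4): {x=-3}
  after event 4 (t=11: INC x by 13): {x=10}
  after event 5 (t=14: DEL z): {x=10}
  after event 6 (t=19: INC y by 7): {x=10, y=7}
  after event 7 (t=24: SET z = 13): {x=10, y=7, z=13}
  after event 8 (t=33: DEC z by 3): {x=10, y=7, z=10}
  after event 9 (t=42: INC y by 3): {x=10, y=10, z=10}
  after event 10 (t=49: SET y = 35): {x=10, y=35, z=10}

Answer: {x=10, y=35, z=10}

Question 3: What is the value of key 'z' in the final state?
Track key 'z' through all 10 events:
  event 1 (t=6: SET x = -6): z unchanged
  event 2 (t=7: DEC x by 1): z unchanged
  event 3 (t=8: INC x by 4): z unchanged
  event 4 (t=11: INC x by 13): z unchanged
  event 5 (t=14: DEL z): z (absent) -> (absent)
  event 6 (t=19: INC y by 7): z unchanged
  event 7 (t=24: SET z = 13): z (absent) -> 13
  event 8 (t=33: DEC z by 3): z 13 -> 10
  event 9 (t=42: INC y by 3): z unchanged
  event 10 (t=49: SET y = 35): z unchanged
Final: z = 10

Answer: 10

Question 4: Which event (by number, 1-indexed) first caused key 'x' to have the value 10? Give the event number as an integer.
Looking for first event where x becomes 10:
  event 1: x = -6
  event 2: x = -7
  event 3: x = -3
  event 4: x -3 -> 10  <-- first match

Answer: 4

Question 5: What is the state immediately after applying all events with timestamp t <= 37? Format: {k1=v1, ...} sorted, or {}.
Answer: {x=10, y=7, z=10}

Derivation:
Apply events with t <= 37 (8 events):
  after event 1 (t=6: SET x = -6): {x=-6}
  after event 2 (t=7: DEC x by 1): {x=-7}
  after event 3 (t=8: INC x by 4): {x=-3}
  after event 4 (t=11: INC x by 13): {x=10}
  after event 5 (t=14: DEL z): {x=10}
  after event 6 (t=19: INC y by 7): {x=10, y=7}
  after event 7 (t=24: SET z = 13): {x=10, y=7, z=13}
  after event 8 (t=33: DEC z by 3): {x=10, y=7, z=10}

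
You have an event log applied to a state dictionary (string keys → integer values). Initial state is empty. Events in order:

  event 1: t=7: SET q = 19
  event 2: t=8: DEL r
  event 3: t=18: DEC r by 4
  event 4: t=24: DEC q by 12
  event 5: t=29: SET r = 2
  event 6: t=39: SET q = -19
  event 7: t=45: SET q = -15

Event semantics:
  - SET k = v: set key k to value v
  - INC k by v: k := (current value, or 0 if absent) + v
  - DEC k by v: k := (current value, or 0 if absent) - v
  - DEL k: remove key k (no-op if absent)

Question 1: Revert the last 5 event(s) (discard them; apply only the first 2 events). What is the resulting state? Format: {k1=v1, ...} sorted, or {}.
Keep first 2 events (discard last 5):
  after event 1 (t=7: SET q = 19): {q=19}
  after event 2 (t=8: DEL r): {q=19}

Answer: {q=19}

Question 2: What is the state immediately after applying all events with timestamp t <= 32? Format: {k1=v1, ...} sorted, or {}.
Answer: {q=7, r=2}

Derivation:
Apply events with t <= 32 (5 events):
  after event 1 (t=7: SET q = 19): {q=19}
  after event 2 (t=8: DEL r): {q=19}
  after event 3 (t=18: DEC r by 4): {q=19, r=-4}
  after event 4 (t=24: DEC q by 12): {q=7, r=-4}
  after event 5 (t=29: SET r = 2): {q=7, r=2}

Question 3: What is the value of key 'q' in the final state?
Answer: -15

Derivation:
Track key 'q' through all 7 events:
  event 1 (t=7: SET q = 19): q (absent) -> 19
  event 2 (t=8: DEL r): q unchanged
  event 3 (t=18: DEC r by 4): q unchanged
  event 4 (t=24: DEC q by 12): q 19 -> 7
  event 5 (t=29: SET r = 2): q unchanged
  event 6 (t=39: SET q = -19): q 7 -> -19
  event 7 (t=45: SET q = -15): q -19 -> -15
Final: q = -15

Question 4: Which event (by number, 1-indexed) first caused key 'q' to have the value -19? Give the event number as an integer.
Looking for first event where q becomes -19:
  event 1: q = 19
  event 2: q = 19
  event 3: q = 19
  event 4: q = 7
  event 5: q = 7
  event 6: q 7 -> -19  <-- first match

Answer: 6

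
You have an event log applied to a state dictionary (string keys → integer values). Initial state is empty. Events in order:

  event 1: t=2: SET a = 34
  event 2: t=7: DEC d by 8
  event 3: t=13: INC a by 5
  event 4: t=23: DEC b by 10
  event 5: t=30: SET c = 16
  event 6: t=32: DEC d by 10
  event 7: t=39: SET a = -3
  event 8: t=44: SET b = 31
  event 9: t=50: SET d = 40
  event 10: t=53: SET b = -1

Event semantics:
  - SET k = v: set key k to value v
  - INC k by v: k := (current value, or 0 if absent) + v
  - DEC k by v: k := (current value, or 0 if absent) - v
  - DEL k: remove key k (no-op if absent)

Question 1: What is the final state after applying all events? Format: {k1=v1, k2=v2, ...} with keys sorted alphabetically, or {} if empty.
Answer: {a=-3, b=-1, c=16, d=40}

Derivation:
  after event 1 (t=2: SET a = 34): {a=34}
  after event 2 (t=7: DEC d by 8): {a=34, d=-8}
  after event 3 (t=13: INC a by 5): {a=39, d=-8}
  after event 4 (t=23: DEC b by 10): {a=39, b=-10, d=-8}
  after event 5 (t=30: SET c = 16): {a=39, b=-10, c=16, d=-8}
  after event 6 (t=32: DEC d by 10): {a=39, b=-10, c=16, d=-18}
  after event 7 (t=39: SET a = -3): {a=-3, b=-10, c=16, d=-18}
  after event 8 (t=44: SET b = 31): {a=-3, b=31, c=16, d=-18}
  after event 9 (t=50: SET d = 40): {a=-3, b=31, c=16, d=40}
  after event 10 (t=53: SET b = -1): {a=-3, b=-1, c=16, d=40}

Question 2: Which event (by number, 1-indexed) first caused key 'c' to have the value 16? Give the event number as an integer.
Answer: 5

Derivation:
Looking for first event where c becomes 16:
  event 5: c (absent) -> 16  <-- first match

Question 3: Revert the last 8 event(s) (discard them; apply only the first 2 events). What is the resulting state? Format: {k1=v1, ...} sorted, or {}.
Keep first 2 events (discard last 8):
  after event 1 (t=2: SET a = 34): {a=34}
  after event 2 (t=7: DEC d by 8): {a=34, d=-8}

Answer: {a=34, d=-8}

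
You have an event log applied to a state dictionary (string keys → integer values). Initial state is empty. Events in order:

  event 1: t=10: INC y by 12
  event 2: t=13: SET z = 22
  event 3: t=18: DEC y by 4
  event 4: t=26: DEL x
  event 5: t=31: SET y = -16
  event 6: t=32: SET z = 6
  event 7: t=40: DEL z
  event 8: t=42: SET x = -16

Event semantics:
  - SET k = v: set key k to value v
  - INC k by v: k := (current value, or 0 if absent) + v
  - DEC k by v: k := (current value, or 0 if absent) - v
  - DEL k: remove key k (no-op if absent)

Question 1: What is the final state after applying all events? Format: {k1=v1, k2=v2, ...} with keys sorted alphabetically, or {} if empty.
Answer: {x=-16, y=-16}

Derivation:
  after event 1 (t=10: INC y by 12): {y=12}
  after event 2 (t=13: SET z = 22): {y=12, z=22}
  after event 3 (t=18: DEC y by 4): {y=8, z=22}
  after event 4 (t=26: DEL x): {y=8, z=22}
  after event 5 (t=31: SET y = -16): {y=-16, z=22}
  after event 6 (t=32: SET z = 6): {y=-16, z=6}
  after event 7 (t=40: DEL z): {y=-16}
  after event 8 (t=42: SET x = -16): {x=-16, y=-16}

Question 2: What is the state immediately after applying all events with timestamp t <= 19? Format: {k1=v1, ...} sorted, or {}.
Apply events with t <= 19 (3 events):
  after event 1 (t=10: INC y by 12): {y=12}
  after event 2 (t=13: SET z = 22): {y=12, z=22}
  after event 3 (t=18: DEC y by 4): {y=8, z=22}

Answer: {y=8, z=22}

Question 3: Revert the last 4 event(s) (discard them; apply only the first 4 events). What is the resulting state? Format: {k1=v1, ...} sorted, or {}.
Keep first 4 events (discard last 4):
  after event 1 (t=10: INC y by 12): {y=12}
  after event 2 (t=13: SET z = 22): {y=12, z=22}
  after event 3 (t=18: DEC y by 4): {y=8, z=22}
  after event 4 (t=26: DEL x): {y=8, z=22}

Answer: {y=8, z=22}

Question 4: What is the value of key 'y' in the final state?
Track key 'y' through all 8 events:
  event 1 (t=10: INC y by 12): y (absent) -> 12
  event 2 (t=13: SET z = 22): y unchanged
  event 3 (t=18: DEC y by 4): y 12 -> 8
  event 4 (t=26: DEL x): y unchanged
  event 5 (t=31: SET y = -16): y 8 -> -16
  event 6 (t=32: SET z = 6): y unchanged
  event 7 (t=40: DEL z): y unchanged
  event 8 (t=42: SET x = -16): y unchanged
Final: y = -16

Answer: -16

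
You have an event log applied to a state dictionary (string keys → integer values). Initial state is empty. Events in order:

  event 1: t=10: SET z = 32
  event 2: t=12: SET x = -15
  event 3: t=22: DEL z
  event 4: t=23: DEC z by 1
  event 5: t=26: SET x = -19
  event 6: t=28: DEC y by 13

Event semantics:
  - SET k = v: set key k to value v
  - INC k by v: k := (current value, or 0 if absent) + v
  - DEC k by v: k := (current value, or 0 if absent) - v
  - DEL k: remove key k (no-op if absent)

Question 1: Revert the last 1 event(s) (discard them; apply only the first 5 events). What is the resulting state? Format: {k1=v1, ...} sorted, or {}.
Keep first 5 events (discard last 1):
  after event 1 (t=10: SET z = 32): {z=32}
  after event 2 (t=12: SET x = -15): {x=-15, z=32}
  after event 3 (t=22: DEL z): {x=-15}
  after event 4 (t=23: DEC z by 1): {x=-15, z=-1}
  after event 5 (t=26: SET x = -19): {x=-19, z=-1}

Answer: {x=-19, z=-1}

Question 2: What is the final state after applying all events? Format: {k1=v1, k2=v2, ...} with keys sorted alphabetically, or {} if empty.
Answer: {x=-19, y=-13, z=-1}

Derivation:
  after event 1 (t=10: SET z = 32): {z=32}
  after event 2 (t=12: SET x = -15): {x=-15, z=32}
  after event 3 (t=22: DEL z): {x=-15}
  after event 4 (t=23: DEC z by 1): {x=-15, z=-1}
  after event 5 (t=26: SET x = -19): {x=-19, z=-1}
  after event 6 (t=28: DEC y by 13): {x=-19, y=-13, z=-1}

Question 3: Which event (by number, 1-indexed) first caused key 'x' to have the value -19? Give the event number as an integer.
Answer: 5

Derivation:
Looking for first event where x becomes -19:
  event 2: x = -15
  event 3: x = -15
  event 4: x = -15
  event 5: x -15 -> -19  <-- first match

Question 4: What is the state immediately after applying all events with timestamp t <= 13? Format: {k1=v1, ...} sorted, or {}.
Apply events with t <= 13 (2 events):
  after event 1 (t=10: SET z = 32): {z=32}
  after event 2 (t=12: SET x = -15): {x=-15, z=32}

Answer: {x=-15, z=32}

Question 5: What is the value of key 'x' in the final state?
Answer: -19

Derivation:
Track key 'x' through all 6 events:
  event 1 (t=10: SET z = 32): x unchanged
  event 2 (t=12: SET x = -15): x (absent) -> -15
  event 3 (t=22: DEL z): x unchanged
  event 4 (t=23: DEC z by 1): x unchanged
  event 5 (t=26: SET x = -19): x -15 -> -19
  event 6 (t=28: DEC y by 13): x unchanged
Final: x = -19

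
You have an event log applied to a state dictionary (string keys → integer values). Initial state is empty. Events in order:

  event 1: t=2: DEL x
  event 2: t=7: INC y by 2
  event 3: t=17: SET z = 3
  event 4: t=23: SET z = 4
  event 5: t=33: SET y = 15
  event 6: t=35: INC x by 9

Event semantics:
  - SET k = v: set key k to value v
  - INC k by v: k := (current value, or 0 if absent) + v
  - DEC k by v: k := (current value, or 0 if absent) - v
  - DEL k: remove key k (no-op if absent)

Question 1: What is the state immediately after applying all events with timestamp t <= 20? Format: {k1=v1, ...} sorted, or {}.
Answer: {y=2, z=3}

Derivation:
Apply events with t <= 20 (3 events):
  after event 1 (t=2: DEL x): {}
  after event 2 (t=7: INC y by 2): {y=2}
  after event 3 (t=17: SET z = 3): {y=2, z=3}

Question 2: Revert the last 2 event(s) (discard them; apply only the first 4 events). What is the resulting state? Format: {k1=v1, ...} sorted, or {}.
Keep first 4 events (discard last 2):
  after event 1 (t=2: DEL x): {}
  after event 2 (t=7: INC y by 2): {y=2}
  after event 3 (t=17: SET z = 3): {y=2, z=3}
  after event 4 (t=23: SET z = 4): {y=2, z=4}

Answer: {y=2, z=4}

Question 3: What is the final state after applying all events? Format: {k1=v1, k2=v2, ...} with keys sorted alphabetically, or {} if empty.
  after event 1 (t=2: DEL x): {}
  after event 2 (t=7: INC y by 2): {y=2}
  after event 3 (t=17: SET z = 3): {y=2, z=3}
  after event 4 (t=23: SET z = 4): {y=2, z=4}
  after event 5 (t=33: SET y = 15): {y=15, z=4}
  after event 6 (t=35: INC x by 9): {x=9, y=15, z=4}

Answer: {x=9, y=15, z=4}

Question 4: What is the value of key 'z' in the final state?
Answer: 4

Derivation:
Track key 'z' through all 6 events:
  event 1 (t=2: DEL x): z unchanged
  event 2 (t=7: INC y by 2): z unchanged
  event 3 (t=17: SET z = 3): z (absent) -> 3
  event 4 (t=23: SET z = 4): z 3 -> 4
  event 5 (t=33: SET y = 15): z unchanged
  event 6 (t=35: INC x by 9): z unchanged
Final: z = 4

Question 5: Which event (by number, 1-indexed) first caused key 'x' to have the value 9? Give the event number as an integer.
Looking for first event where x becomes 9:
  event 6: x (absent) -> 9  <-- first match

Answer: 6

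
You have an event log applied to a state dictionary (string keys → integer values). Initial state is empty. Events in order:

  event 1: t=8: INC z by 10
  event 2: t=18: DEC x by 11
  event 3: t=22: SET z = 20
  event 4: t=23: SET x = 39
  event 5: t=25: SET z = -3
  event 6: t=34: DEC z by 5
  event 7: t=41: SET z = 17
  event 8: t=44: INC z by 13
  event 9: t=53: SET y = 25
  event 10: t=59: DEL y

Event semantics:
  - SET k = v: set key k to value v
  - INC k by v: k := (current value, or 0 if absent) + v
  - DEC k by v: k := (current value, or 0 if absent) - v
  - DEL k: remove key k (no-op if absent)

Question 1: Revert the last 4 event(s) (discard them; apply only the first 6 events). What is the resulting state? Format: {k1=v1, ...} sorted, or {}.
Keep first 6 events (discard last 4):
  after event 1 (t=8: INC z by 10): {z=10}
  after event 2 (t=18: DEC x by 11): {x=-11, z=10}
  after event 3 (t=22: SET z = 20): {x=-11, z=20}
  after event 4 (t=23: SET x = 39): {x=39, z=20}
  after event 5 (t=25: SET z = -3): {x=39, z=-3}
  after event 6 (t=34: DEC z by 5): {x=39, z=-8}

Answer: {x=39, z=-8}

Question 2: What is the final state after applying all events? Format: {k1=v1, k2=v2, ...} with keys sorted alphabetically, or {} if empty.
  after event 1 (t=8: INC z by 10): {z=10}
  after event 2 (t=18: DEC x by 11): {x=-11, z=10}
  after event 3 (t=22: SET z = 20): {x=-11, z=20}
  after event 4 (t=23: SET x = 39): {x=39, z=20}
  after event 5 (t=25: SET z = -3): {x=39, z=-3}
  after event 6 (t=34: DEC z by 5): {x=39, z=-8}
  after event 7 (t=41: SET z = 17): {x=39, z=17}
  after event 8 (t=44: INC z by 13): {x=39, z=30}
  after event 9 (t=53: SET y = 25): {x=39, y=25, z=30}
  after event 10 (t=59: DEL y): {x=39, z=30}

Answer: {x=39, z=30}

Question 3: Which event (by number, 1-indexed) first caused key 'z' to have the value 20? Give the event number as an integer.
Looking for first event where z becomes 20:
  event 1: z = 10
  event 2: z = 10
  event 3: z 10 -> 20  <-- first match

Answer: 3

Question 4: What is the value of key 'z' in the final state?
Answer: 30

Derivation:
Track key 'z' through all 10 events:
  event 1 (t=8: INC z by 10): z (absent) -> 10
  event 2 (t=18: DEC x by 11): z unchanged
  event 3 (t=22: SET z = 20): z 10 -> 20
  event 4 (t=23: SET x = 39): z unchanged
  event 5 (t=25: SET z = -3): z 20 -> -3
  event 6 (t=34: DEC z by 5): z -3 -> -8
  event 7 (t=41: SET z = 17): z -8 -> 17
  event 8 (t=44: INC z by 13): z 17 -> 30
  event 9 (t=53: SET y = 25): z unchanged
  event 10 (t=59: DEL y): z unchanged
Final: z = 30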